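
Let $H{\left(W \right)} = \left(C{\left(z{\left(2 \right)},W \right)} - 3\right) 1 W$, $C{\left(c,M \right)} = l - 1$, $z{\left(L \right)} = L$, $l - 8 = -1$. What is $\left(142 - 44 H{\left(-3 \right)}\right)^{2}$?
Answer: $289444$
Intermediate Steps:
$l = 7$ ($l = 8 - 1 = 7$)
$C{\left(c,M \right)} = 6$ ($C{\left(c,M \right)} = 7 - 1 = 6$)
$H{\left(W \right)} = 3 W$ ($H{\left(W \right)} = \left(6 - 3\right) 1 W = 3 W$)
$\left(142 - 44 H{\left(-3 \right)}\right)^{2} = \left(142 - 44 \cdot 3 \left(-3\right)\right)^{2} = \left(142 - -396\right)^{2} = \left(142 + 396\right)^{2} = 538^{2} = 289444$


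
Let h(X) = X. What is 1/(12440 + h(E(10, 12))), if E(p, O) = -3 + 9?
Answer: 1/12446 ≈ 8.0347e-5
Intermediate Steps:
E(p, O) = 6
1/(12440 + h(E(10, 12))) = 1/(12440 + 6) = 1/12446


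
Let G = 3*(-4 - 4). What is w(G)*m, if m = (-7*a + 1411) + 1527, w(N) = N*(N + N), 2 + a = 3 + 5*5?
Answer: 3174912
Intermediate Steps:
a = 26 (a = -2 + (3 + 5*5) = -2 + (3 + 25) = -2 + 28 = 26)
G = -24 (G = 3*(-8) = -24)
w(N) = 2*N² (w(N) = N*(2*N) = 2*N²)
m = 2756 (m = (-7*26 + 1411) + 1527 = (-182 + 1411) + 1527 = 1229 + 1527 = 2756)
w(G)*m = (2*(-24)²)*2756 = (2*576)*2756 = 1152*2756 = 3174912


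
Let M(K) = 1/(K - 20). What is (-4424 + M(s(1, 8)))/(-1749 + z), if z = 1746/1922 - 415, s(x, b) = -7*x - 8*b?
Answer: 386884185/189164521 ≈ 2.0452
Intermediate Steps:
s(x, b) = -8*b - 7*x
M(K) = 1/(-20 + K)
z = -397942/961 (z = 1746*(1/1922) - 415 = 873/961 - 415 = -397942/961 ≈ -414.09)
(-4424 + M(s(1, 8)))/(-1749 + z) = (-4424 + 1/(-20 + (-8*8 - 7*1)))/(-1749 - 397942/961) = (-4424 + 1/(-20 + (-64 - 7)))/(-2078731/961) = (-4424 + 1/(-20 - 71))*(-961/2078731) = (-4424 + 1/(-91))*(-961/2078731) = (-4424 - 1/91)*(-961/2078731) = -402585/91*(-961/2078731) = 386884185/189164521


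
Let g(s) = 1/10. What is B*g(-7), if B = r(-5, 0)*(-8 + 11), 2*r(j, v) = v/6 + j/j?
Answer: 3/20 ≈ 0.15000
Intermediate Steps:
r(j, v) = 1/2 + v/12 (r(j, v) = (v/6 + j/j)/2 = (v*(1/6) + 1)/2 = (v/6 + 1)/2 = (1 + v/6)/2 = 1/2 + v/12)
B = 3/2 (B = (1/2 + (1/12)*0)*(-8 + 11) = (1/2 + 0)*3 = (1/2)*3 = 3/2 ≈ 1.5000)
g(s) = 1/10
B*g(-7) = (3/2)*(1/10) = 3/20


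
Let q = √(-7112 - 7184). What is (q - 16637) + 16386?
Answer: -251 + 2*I*√3574 ≈ -251.0 + 119.57*I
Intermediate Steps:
q = 2*I*√3574 (q = √(-14296) = 2*I*√3574 ≈ 119.57*I)
(q - 16637) + 16386 = (2*I*√3574 - 16637) + 16386 = (-16637 + 2*I*√3574) + 16386 = -251 + 2*I*√3574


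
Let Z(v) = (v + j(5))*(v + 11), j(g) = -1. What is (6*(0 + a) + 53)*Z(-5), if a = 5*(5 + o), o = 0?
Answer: -7308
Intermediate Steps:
a = 25 (a = 5*(5 + 0) = 5*5 = 25)
Z(v) = (-1 + v)*(11 + v) (Z(v) = (v - 1)*(v + 11) = (-1 + v)*(11 + v))
(6*(0 + a) + 53)*Z(-5) = (6*(0 + 25) + 53)*(-11 + (-5)**2 + 10*(-5)) = (6*25 + 53)*(-11 + 25 - 50) = (150 + 53)*(-36) = 203*(-36) = -7308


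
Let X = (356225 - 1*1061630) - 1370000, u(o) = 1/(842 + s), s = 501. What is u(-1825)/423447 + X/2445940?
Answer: -236052131560813/278195991561348 ≈ -0.84851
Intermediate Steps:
u(o) = 1/1343 (u(o) = 1/(842 + 501) = 1/1343)
X = -2075405 (X = (356225 - 1061630) - 1370000 = -705405 - 1370000 = -2075405)
u(-1825)/423447 + X/2445940 = (1/1343)/423447 - 2075405/2445940 = (1/1343)*(1/423447) - 2075405*1/2445940 = 1/568689321 - 415081/489188 = -236052131560813/278195991561348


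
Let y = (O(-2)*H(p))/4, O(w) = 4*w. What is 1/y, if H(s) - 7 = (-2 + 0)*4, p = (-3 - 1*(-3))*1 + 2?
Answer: ½ ≈ 0.50000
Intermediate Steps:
p = 2 (p = (-3 + 3)*1 + 2 = 0*1 + 2 = 0 + 2 = 2)
H(s) = -1 (H(s) = 7 + (-2 + 0)*4 = 7 - 2*4 = 7 - 8 = -1)
y = 2 (y = ((4*(-2))*(-1))/4 = -8*(-1)*(¼) = 8*(¼) = 2)
1/y = 1/2 = ½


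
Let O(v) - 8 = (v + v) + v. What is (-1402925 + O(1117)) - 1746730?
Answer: -3146296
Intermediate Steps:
O(v) = 8 + 3*v (O(v) = 8 + ((v + v) + v) = 8 + (2*v + v) = 8 + 3*v)
(-1402925 + O(1117)) - 1746730 = (-1402925 + (8 + 3*1117)) - 1746730 = (-1402925 + (8 + 3351)) - 1746730 = (-1402925 + 3359) - 1746730 = -1399566 - 1746730 = -3146296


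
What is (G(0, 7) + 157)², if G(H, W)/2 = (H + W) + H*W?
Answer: 29241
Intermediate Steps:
G(H, W) = 2*H + 2*W + 2*H*W (G(H, W) = 2*((H + W) + H*W) = 2*(H + W + H*W) = 2*H + 2*W + 2*H*W)
(G(0, 7) + 157)² = ((2*0 + 2*7 + 2*0*7) + 157)² = ((0 + 14 + 0) + 157)² = (14 + 157)² = 171² = 29241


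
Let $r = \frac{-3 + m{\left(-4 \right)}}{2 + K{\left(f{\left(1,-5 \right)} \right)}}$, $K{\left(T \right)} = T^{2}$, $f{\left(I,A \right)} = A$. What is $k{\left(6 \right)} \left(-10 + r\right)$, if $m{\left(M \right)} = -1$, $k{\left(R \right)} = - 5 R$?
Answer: $\frac{2740}{9} \approx 304.44$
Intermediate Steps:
$r = - \frac{4}{27}$ ($r = \frac{-3 - 1}{2 + \left(-5\right)^{2}} = - \frac{4}{2 + 25} = - \frac{4}{27} \approx -0.14815$)
$k{\left(6 \right)} \left(-10 + r\right) = \left(-5\right) 6 \left(-10 - \frac{4}{27}\right) = \left(-30\right) \left(- \frac{274}{27}\right) = \frac{2740}{9}$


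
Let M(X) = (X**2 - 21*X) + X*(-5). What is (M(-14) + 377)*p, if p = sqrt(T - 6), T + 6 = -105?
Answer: 2811*I*sqrt(13) ≈ 10135.0*I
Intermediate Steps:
T = -111 (T = -6 - 105 = -111)
M(X) = X**2 - 26*X (M(X) = (X**2 - 21*X) - 5*X = X**2 - 26*X)
p = 3*I*sqrt(13) (p = sqrt(-111 - 6) = sqrt(-117) = 3*I*sqrt(13) ≈ 10.817*I)
(M(-14) + 377)*p = (-14*(-26 - 14) + 377)*(3*I*sqrt(13)) = (-14*(-40) + 377)*(3*I*sqrt(13)) = (560 + 377)*(3*I*sqrt(13)) = 937*(3*I*sqrt(13)) = 2811*I*sqrt(13)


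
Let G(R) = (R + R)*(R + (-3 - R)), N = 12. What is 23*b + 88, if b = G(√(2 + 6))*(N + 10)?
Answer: 88 - 6072*√2 ≈ -8499.1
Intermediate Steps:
G(R) = -6*R (G(R) = (2*R)*(-3) = -6*R)
b = -264*√2 (b = (-6*√(2 + 6))*(12 + 10) = -12*√2*22 = -264*√2 ≈ -373.35)
23*b + 88 = 23*(-264*√2) + 88 = -6072*√2 + 88 = 88 - 6072*√2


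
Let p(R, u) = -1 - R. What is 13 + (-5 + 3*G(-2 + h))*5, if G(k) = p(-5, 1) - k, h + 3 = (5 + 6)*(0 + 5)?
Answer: -702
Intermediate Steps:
h = 52 (h = -3 + (5 + 6)*(0 + 5) = -3 + 11*5 = -3 + 55 = 52)
G(k) = 4 - k (G(k) = (-1 - 1*(-5)) - k = (-1 + 5) - k = 4 - k)
13 + (-5 + 3*G(-2 + h))*5 = 13 + (-5 + 3*(4 - (-2 + 52)))*5 = 13 + (-5 + 3*(4 - 1*50))*5 = 13 + (-5 + 3*(4 - 50))*5 = 13 + (-5 + 3*(-46))*5 = 13 + (-5 - 138)*5 = 13 - 143*5 = 13 - 715 = -702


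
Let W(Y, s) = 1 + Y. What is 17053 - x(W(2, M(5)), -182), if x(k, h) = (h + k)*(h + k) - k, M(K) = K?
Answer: -14985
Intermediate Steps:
x(k, h) = (h + k)² - k
17053 - x(W(2, M(5)), -182) = 17053 - ((-182 + (1 + 2))² - (1 + 2)) = 17053 - ((-182 + 3)² - 1*3) = 17053 - ((-179)² - 3) = 17053 - (32041 - 3) = 17053 - 1*32038 = 17053 - 32038 = -14985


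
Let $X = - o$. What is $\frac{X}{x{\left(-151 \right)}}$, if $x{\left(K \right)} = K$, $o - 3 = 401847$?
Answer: $\frac{401850}{151} \approx 2661.3$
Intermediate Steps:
$o = 401850$ ($o = 3 + 401847 = 401850$)
$X = -401850$ ($X = \left(-1\right) 401850 = -401850$)
$\frac{X}{x{\left(-151 \right)}} = - \frac{401850}{-151} = \left(-401850\right) \left(- \frac{1}{151}\right) = \frac{401850}{151}$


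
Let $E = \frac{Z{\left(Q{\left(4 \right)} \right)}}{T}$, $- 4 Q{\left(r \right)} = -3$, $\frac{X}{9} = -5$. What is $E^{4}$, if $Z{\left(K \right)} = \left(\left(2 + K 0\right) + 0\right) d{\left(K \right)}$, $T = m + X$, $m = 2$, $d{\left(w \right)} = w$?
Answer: $\frac{81}{54700816} \approx 1.4808 \cdot 10^{-6}$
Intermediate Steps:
$X = -45$ ($X = 9 \left(-5\right) = -45$)
$Q{\left(r \right)} = \frac{3}{4}$ ($Q{\left(r \right)} = \left(- \frac{1}{4}\right) \left(-3\right) = \frac{3}{4}$)
$T = -43$ ($T = 2 - 45 = -43$)
$Z{\left(K \right)} = 2 K$ ($Z{\left(K \right)} = \left(\left(2 + K 0\right) + 0\right) K = \left(\left(2 + 0\right) + 0\right) K = \left(2 + 0\right) K = 2 K$)
$E = - \frac{3}{86}$ ($E = \frac{2 \cdot \frac{3}{4}}{-43} = \frac{3}{2} \left(- \frac{1}{43}\right) = - \frac{3}{86} \approx -0.034884$)
$E^{4} = \left(- \frac{3}{86}\right)^{4} = \frac{81}{54700816}$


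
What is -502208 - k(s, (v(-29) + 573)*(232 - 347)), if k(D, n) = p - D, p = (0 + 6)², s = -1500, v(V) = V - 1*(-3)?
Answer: -503744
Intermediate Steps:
v(V) = 3 + V (v(V) = V + 3 = 3 + V)
p = 36 (p = 6² = 36)
k(D, n) = 36 - D
-502208 - k(s, (v(-29) + 573)*(232 - 347)) = -502208 - (36 - 1*(-1500)) = -502208 - (36 + 1500) = -502208 - 1*1536 = -502208 - 1536 = -503744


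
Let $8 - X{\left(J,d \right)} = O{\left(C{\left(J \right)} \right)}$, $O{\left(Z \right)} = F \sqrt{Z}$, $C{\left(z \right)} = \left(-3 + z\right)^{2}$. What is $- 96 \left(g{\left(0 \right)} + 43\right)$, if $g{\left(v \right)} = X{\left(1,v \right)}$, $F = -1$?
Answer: $-5088$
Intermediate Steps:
$O{\left(Z \right)} = - \sqrt{Z}$
$X{\left(J,d \right)} = 8 + \sqrt{\left(-3 + J\right)^{2}}$ ($X{\left(J,d \right)} = 8 - - \sqrt{\left(-3 + J\right)^{2}} = 8 + \sqrt{\left(-3 + J\right)^{2}}$)
$g{\left(v \right)} = 10$ ($g{\left(v \right)} = 8 + \sqrt{\left(-3 + 1\right)^{2}} = 8 + \sqrt{\left(-2\right)^{2}} = 8 + \sqrt{4} = 8 + 2 = 10$)
$- 96 \left(g{\left(0 \right)} + 43\right) = - 96 \left(10 + 43\right) = \left(-96\right) 53 = -5088$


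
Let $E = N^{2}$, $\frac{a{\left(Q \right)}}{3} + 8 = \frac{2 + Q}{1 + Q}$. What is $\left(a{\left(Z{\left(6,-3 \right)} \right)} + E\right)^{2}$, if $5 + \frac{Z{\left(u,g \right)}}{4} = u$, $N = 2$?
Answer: $\frac{6724}{25} \approx 268.96$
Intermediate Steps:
$Z{\left(u,g \right)} = -20 + 4 u$
$a{\left(Q \right)} = -24 + \frac{3 \left(2 + Q\right)}{1 + Q}$ ($a{\left(Q \right)} = -24 + 3 \frac{2 + Q}{1 + Q} = -24 + \frac{3 \left(2 + Q\right)}{1 + Q}$)
$E = 4$ ($E = 2^{2} = 4$)
$\left(a{\left(Z{\left(6,-3 \right)} \right)} + E\right)^{2} = \left(\frac{3 \left(-6 - 7 \left(-20 + 4 \cdot 6\right)\right)}{1 + \left(-20 + 4 \cdot 6\right)} + 4\right)^{2} = \left(\frac{3 \left(-6 - 7 \left(-20 + 24\right)\right)}{1 + \left(-20 + 24\right)} + 4\right)^{2} = \left(\frac{3 \left(-6 - 28\right)}{1 + 4} + 4\right)^{2} = \left(\frac{3 \left(-6 - 28\right)}{5} + 4\right)^{2} = \left(3 \cdot \frac{1}{5} \left(-34\right) + 4\right)^{2} = \left(- \frac{102}{5} + 4\right)^{2} = \left(- \frac{82}{5}\right)^{2} = \frac{6724}{25}$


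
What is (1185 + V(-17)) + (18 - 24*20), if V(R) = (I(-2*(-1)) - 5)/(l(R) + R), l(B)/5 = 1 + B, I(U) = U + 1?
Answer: 70133/97 ≈ 723.02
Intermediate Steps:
I(U) = 1 + U
l(B) = 5 + 5*B (l(B) = 5*(1 + B) = 5 + 5*B)
V(R) = -2/(5 + 6*R) (V(R) = ((1 - 2*(-1)) - 5)/((5 + 5*R) + R) = ((1 + 2) - 5)/(5 + 6*R) = (3 - 5)/(5 + 6*R) = -2/(5 + 6*R))
(1185 + V(-17)) + (18 - 24*20) = (1185 - 2/(5 + 6*(-17))) + (18 - 24*20) = (1185 - 2/(5 - 102)) + (18 - 480) = (1185 - 2/(-97)) - 462 = (1185 - 2*(-1/97)) - 462 = (1185 + 2/97) - 462 = 114947/97 - 462 = 70133/97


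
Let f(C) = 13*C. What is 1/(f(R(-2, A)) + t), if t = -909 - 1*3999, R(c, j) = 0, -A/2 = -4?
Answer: -1/4908 ≈ -0.00020375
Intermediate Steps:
A = 8 (A = -2*(-4) = 8)
t = -4908 (t = -909 - 3999 = -4908)
1/(f(R(-2, A)) + t) = 1/(13*0 - 4908) = 1/(0 - 4908) = 1/(-4908) = -1/4908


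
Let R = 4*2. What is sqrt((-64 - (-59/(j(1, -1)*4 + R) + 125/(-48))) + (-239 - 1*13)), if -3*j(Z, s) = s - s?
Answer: I*sqrt(44067)/12 ≈ 17.493*I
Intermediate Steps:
j(Z, s) = 0 (j(Z, s) = -(s - s)/3 = -1/3*0 = 0)
R = 8
sqrt((-64 - (-59/(j(1, -1)*4 + R) + 125/(-48))) + (-239 - 1*13)) = sqrt((-64 - (-59/(0*4 + 8) + 125/(-48))) + (-239 - 1*13)) = sqrt((-64 - (-59/(0 + 8) + 125*(-1/48))) + (-239 - 13)) = sqrt((-64 - (-59/8 - 125/48)) - 252) = sqrt((-64 - 1*(-479/48)) - 252) = sqrt((-64 + 479/48) - 252) = sqrt(-2593/48 - 252) = sqrt(-14689/48) = I*sqrt(44067)/12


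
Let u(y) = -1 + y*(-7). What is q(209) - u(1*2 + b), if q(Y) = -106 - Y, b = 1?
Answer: -293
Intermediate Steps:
u(y) = -1 - 7*y
q(209) - u(1*2 + b) = (-106 - 1*209) - (-1 - 7*(1*2 + 1)) = (-106 - 209) - (-1 - 7*(2 + 1)) = -315 - (-1 - 7*3) = -315 - (-1 - 21) = -315 - 1*(-22) = -315 + 22 = -293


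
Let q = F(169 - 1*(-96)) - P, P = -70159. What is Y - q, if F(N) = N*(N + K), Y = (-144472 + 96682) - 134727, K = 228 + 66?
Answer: -400811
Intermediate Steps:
K = 294
Y = -182517 (Y = -47790 - 134727 = -182517)
F(N) = N*(294 + N) (F(N) = N*(N + 294) = N*(294 + N))
q = 218294 (q = (169 - 1*(-96))*(294 + (169 - 1*(-96))) - 1*(-70159) = (169 + 96)*(294 + (169 + 96)) + 70159 = 265*(294 + 265) + 70159 = 265*559 + 70159 = 148135 + 70159 = 218294)
Y - q = -182517 - 1*218294 = -182517 - 218294 = -400811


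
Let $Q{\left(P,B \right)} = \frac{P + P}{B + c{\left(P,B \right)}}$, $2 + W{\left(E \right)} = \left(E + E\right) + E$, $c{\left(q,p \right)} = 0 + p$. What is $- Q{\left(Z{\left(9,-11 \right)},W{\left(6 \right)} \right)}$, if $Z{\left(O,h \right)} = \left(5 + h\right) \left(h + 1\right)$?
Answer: $- \frac{15}{4} \approx -3.75$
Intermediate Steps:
$c{\left(q,p \right)} = p$
$Z{\left(O,h \right)} = \left(1 + h\right) \left(5 + h\right)$ ($Z{\left(O,h \right)} = \left(5 + h\right) \left(1 + h\right) = \left(1 + h\right) \left(5 + h\right)$)
$W{\left(E \right)} = -2 + 3 E$ ($W{\left(E \right)} = -2 + \left(\left(E + E\right) + E\right) = -2 + \left(2 E + E\right) = -2 + 3 E$)
$Q{\left(P,B \right)} = \frac{P}{B}$ ($Q{\left(P,B \right)} = \frac{P + P}{B + B} = \frac{2 P}{2 B} = 2 P \frac{1}{2 B} = \frac{P}{B}$)
$- Q{\left(Z{\left(9,-11 \right)},W{\left(6 \right)} \right)} = - \frac{5 + \left(-11\right)^{2} + 6 \left(-11\right)}{-2 + 3 \cdot 6} = - \frac{5 + 121 - 66}{-2 + 18} = - \frac{60}{16} = \left(-1\right) \frac{15}{4} = - \frac{15}{4}$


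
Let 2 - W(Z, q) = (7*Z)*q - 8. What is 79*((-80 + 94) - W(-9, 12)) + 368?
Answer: -59040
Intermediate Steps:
W(Z, q) = 10 - 7*Z*q (W(Z, q) = 2 - ((7*Z)*q - 8) = 2 - (7*Z*q - 8) = 2 - (-8 + 7*Z*q) = 2 + (8 - 7*Z*q) = 10 - 7*Z*q)
79*((-80 + 94) - W(-9, 12)) + 368 = 79*((-80 + 94) - (10 - 7*(-9)*12)) + 368 = 79*(14 - (10 + 756)) + 368 = 79*(14 - 1*766) + 368 = 79*(14 - 766) + 368 = 79*(-752) + 368 = -59408 + 368 = -59040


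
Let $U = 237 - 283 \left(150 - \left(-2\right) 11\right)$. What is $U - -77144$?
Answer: $28705$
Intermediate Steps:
$U = -48439$ ($U = 237 - 283 \left(150 - -22\right) = 237 - 283 \left(150 + 22\right) = 237 - 48676 = -48439$)
$U - -77144 = -48439 - -77144 = -48439 + 77144 = 28705$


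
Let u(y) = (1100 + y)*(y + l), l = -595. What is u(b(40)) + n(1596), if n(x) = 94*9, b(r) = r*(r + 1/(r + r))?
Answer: 10864795/4 ≈ 2.7162e+6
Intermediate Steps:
b(r) = r*(r + 1/(2*r))
u(y) = (-595 + y)*(1100 + y) (u(y) = (1100 + y)*(y - 595) = (1100 + y)*(-595 + y) = (-595 + y)*(1100 + y))
n(x) = 846
u(b(40)) + n(1596) = (-654500 + (½ + 40²)² + 505*(½ + 40²)) + 846 = (-654500 + (½ + 1600)² + 505*(½ + 1600)) + 846 = (-654500 + (3201/2)² + 505*(3201/2)) + 846 = (-654500 + 10246401/4 + 1616505/2) + 846 = 10861411/4 + 846 = 10864795/4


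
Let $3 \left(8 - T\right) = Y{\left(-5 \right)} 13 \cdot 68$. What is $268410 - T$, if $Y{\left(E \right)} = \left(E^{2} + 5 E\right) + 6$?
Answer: $270170$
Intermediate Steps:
$Y{\left(E \right)} = 6 + E^{2} + 5 E$
$T = -1760$ ($T = 8 - \frac{\left(6 + \left(-5\right)^{2} + 5 \left(-5\right)\right) 13 \cdot 68}{3} = 8 - \frac{\left(6 + 25 - 25\right) 13 \cdot 68}{3} = 8 - \frac{6 \cdot 13 \cdot 68}{3} = 8 - \frac{78 \cdot 68}{3} = 8 - 1768 = -1760$)
$268410 - T = 268410 - -1760 = 268410 + 1760 = 270170$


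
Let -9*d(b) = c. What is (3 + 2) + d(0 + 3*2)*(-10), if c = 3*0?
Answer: 5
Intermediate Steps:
c = 0
d(b) = 0 (d(b) = -⅑*0 = 0)
(3 + 2) + d(0 + 3*2)*(-10) = (3 + 2) + 0*(-10) = 5 + 0 = 5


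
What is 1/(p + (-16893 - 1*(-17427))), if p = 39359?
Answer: 1/39893 ≈ 2.5067e-5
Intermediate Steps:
1/(p + (-16893 - 1*(-17427))) = 1/(39359 + (-16893 - 1*(-17427))) = 1/(39359 + (-16893 + 17427)) = 1/(39359 + 534) = 1/39893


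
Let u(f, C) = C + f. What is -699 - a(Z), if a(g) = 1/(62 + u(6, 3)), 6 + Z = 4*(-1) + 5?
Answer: -49630/71 ≈ -699.01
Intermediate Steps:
Z = -5 (Z = -6 + (4*(-1) + 5) = -6 + (-4 + 5) = -6 + 1 = -5)
a(g) = 1/71 (a(g) = 1/(62 + (3 + 6)) = 1/(62 + 9) = 1/71)
-699 - a(Z) = -699 - 1*1/71 = -699 - 1/71 = -49630/71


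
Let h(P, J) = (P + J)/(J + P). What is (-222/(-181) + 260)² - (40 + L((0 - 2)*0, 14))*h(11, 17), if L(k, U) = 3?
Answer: 2234178801/32761 ≈ 68196.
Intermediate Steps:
h(P, J) = 1 (h(P, J) = (J + P)/(J + P) = 1)
(-222/(-181) + 260)² - (40 + L((0 - 2)*0, 14))*h(11, 17) = (-222/(-181) + 260)² - (40 + 3) = (-222*(-1/181) + 260)² - 43 = (222/181 + 260)² - 1*43 = (47282/181)² - 43 = 2235587524/32761 - 43 = 2234178801/32761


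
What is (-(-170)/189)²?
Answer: 28900/35721 ≈ 0.80905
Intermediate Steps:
(-(-170)/189)² = (-1*(-170/189))² = (170/189)² = 28900/35721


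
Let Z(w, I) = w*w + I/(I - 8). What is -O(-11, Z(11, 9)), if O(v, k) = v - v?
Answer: 0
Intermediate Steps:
Z(w, I) = w² + I/(-8 + I)
O(v, k) = 0
-O(-11, Z(11, 9)) = -1*0 = 0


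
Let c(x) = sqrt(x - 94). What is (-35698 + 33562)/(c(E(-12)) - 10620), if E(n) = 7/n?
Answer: 54442368/270682787 + 4272*I*sqrt(3405)/1353413935 ≈ 0.20113 + 0.00018419*I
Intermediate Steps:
c(x) = sqrt(-94 + x)
(-35698 + 33562)/(c(E(-12)) - 10620) = (-35698 + 33562)/(sqrt(-94 + 7/(-12)) - 10620) = -2136/(sqrt(-94 + 7*(-1/12)) - 10620) = -2136/(sqrt(-94 - 7/12) - 10620) = -2136/(sqrt(-1135/12) - 10620) = -2136/(I*sqrt(3405)/6 - 10620) = -2136/(-10620 + I*sqrt(3405)/6)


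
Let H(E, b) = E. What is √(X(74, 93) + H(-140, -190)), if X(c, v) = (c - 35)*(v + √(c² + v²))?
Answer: √(3487 + 195*√565) ≈ 90.123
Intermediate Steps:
X(c, v) = (-35 + c)*(v + √(c² + v²))
√(X(74, 93) + H(-140, -190)) = √((-35*93 - 35*√(74² + 93²) + 74*93 + 74*√(74² + 93²)) - 140) = √((-3255 - 35*√(5476 + 8649) + 6882 + 74*√(5476 + 8649)) - 140) = √((-3255 - 175*√565 + 6882 + 74*√14125) - 140) = √((-3255 - 175*√565 + 6882 + 74*(5*√565)) - 140) = √((-3255 - 175*√565 + 6882 + 370*√565) - 140) = √((3627 + 195*√565) - 140) = √(3487 + 195*√565)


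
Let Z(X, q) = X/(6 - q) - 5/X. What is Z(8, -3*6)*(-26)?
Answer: 91/12 ≈ 7.5833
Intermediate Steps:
Z(X, q) = -5/X + X/(6 - q)
Z(8, -3*6)*(-26) = ((30 - 1*8² - (-15)*6)/(8*(-6 - 3*6)))*(-26) = ((30 - 1*64 - 5*(-18))/(8*(-6 - 18)))*(-26) = ((⅛)*(30 - 64 + 90)/(-24))*(-26) = ((⅛)*(-1/24)*56)*(-26) = -7/24*(-26) = 91/12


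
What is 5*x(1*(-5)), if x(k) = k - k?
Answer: 0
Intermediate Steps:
x(k) = 0
5*x(1*(-5)) = 5*0 = 0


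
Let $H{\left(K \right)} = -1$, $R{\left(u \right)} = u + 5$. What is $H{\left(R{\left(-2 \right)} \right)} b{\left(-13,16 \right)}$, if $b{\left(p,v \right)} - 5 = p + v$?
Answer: $-8$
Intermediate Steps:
$R{\left(u \right)} = 5 + u$
$b{\left(p,v \right)} = 5 + p + v$ ($b{\left(p,v \right)} = 5 + \left(p + v\right) = 5 + p + v$)
$H{\left(R{\left(-2 \right)} \right)} b{\left(-13,16 \right)} = - (5 - 13 + 16) = \left(-1\right) 8 = -8$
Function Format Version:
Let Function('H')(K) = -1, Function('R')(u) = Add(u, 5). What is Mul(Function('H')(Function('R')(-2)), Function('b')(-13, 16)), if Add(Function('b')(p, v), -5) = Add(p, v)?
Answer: -8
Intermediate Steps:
Function('R')(u) = Add(5, u)
Function('b')(p, v) = Add(5, p, v) (Function('b')(p, v) = Add(5, Add(p, v)) = Add(5, p, v))
Mul(Function('H')(Function('R')(-2)), Function('b')(-13, 16)) = Mul(-1, Add(5, -13, 16)) = Mul(-1, 8) = -8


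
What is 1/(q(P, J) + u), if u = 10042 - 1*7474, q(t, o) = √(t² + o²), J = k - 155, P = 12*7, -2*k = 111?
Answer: 10272/26173031 - 2*√205465/26173031 ≈ 0.00035783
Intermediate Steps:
k = -111/2 (k = -½*111 = -111/2 ≈ -55.500)
P = 84
J = -421/2 (J = -111/2 - 155 = -421/2 ≈ -210.50)
q(t, o) = √(o² + t²)
u = 2568 (u = 10042 - 7474 = 2568)
1/(q(P, J) + u) = 1/(√((-421/2)² + 84²) + 2568) = 1/(√(177241/4 + 7056) + 2568) = 1/(√(205465/4) + 2568) = 1/(√205465/2 + 2568) = 1/(2568 + √205465/2)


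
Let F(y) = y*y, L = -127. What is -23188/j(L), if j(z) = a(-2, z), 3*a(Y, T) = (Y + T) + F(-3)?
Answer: 5797/10 ≈ 579.70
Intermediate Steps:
F(y) = y**2
a(Y, T) = 3 + T/3 + Y/3 (a(Y, T) = ((Y + T) + (-3)**2)/3 = ((T + Y) + 9)/3 = (9 + T + Y)/3 = 3 + T/3 + Y/3)
j(z) = 7/3 + z/3 (j(z) = 3 + z/3 + (1/3)*(-2) = 3 + z/3 - 2/3 = 7/3 + z/3)
-23188/j(L) = -23188/(7/3 + (1/3)*(-127)) = -23188/(7/3 - 127/3) = -23188/(-40) = -23188*(-1/40) = 5797/10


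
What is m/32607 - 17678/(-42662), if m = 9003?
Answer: 160085422/231846639 ≈ 0.69048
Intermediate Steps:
m/32607 - 17678/(-42662) = 9003/32607 - 17678/(-42662) = 9003*(1/32607) - 17678*(-1/42662) = 3001/10869 + 8839/21331 = 160085422/231846639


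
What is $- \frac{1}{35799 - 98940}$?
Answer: $\frac{1}{63141} \approx 1.5838 \cdot 10^{-5}$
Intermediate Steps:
$- \frac{1}{35799 - 98940} = - \frac{1}{-63141} = \left(-1\right) \left(- \frac{1}{63141}\right) = \frac{1}{63141}$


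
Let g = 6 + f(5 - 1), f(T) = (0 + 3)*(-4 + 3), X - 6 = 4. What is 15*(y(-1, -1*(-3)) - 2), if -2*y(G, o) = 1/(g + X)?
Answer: -795/26 ≈ -30.577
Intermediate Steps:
X = 10 (X = 6 + 4 = 10)
f(T) = -3 (f(T) = 3*(-1) = -3)
g = 3 (g = 6 - 3 = 3)
y(G, o) = -1/26 (y(G, o) = -1/(2*(3 + 10)) = -1/2/13 = -1/2*1/13 = -1/26)
15*(y(-1, -1*(-3)) - 2) = 15*(-1/26 - 2) = 15*(-53/26) = -795/26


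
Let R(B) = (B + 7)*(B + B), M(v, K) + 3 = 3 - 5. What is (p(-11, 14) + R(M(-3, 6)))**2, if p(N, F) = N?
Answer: 961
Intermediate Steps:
M(v, K) = -5 (M(v, K) = -3 + (3 - 5) = -3 - 2 = -5)
R(B) = 2*B*(7 + B) (R(B) = (7 + B)*(2*B) = 2*B*(7 + B))
(p(-11, 14) + R(M(-3, 6)))**2 = (-11 + 2*(-5)*(7 - 5))**2 = (-11 + 2*(-5)*2)**2 = (-11 - 20)**2 = (-31)**2 = 961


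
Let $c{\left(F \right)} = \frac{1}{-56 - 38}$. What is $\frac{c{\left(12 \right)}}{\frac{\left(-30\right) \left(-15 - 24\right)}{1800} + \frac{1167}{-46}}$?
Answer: $\frac{230}{534437} \approx 0.00043036$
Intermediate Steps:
$c{\left(F \right)} = - \frac{1}{94}$ ($c{\left(F \right)} = \frac{1}{-94} = - \frac{1}{94}$)
$\frac{c{\left(12 \right)}}{\frac{\left(-30\right) \left(-15 - 24\right)}{1800} + \frac{1167}{-46}} = - \frac{1}{94 \left(\frac{\left(-30\right) \left(-15 - 24\right)}{1800} + \frac{1167}{-46}\right)} = - \frac{1}{94 \left(\left(-30\right) \left(-39\right) \frac{1}{1800} + 1167 \left(- \frac{1}{46}\right)\right)} = - \frac{1}{94 \left(1170 \cdot \frac{1}{1800} - \frac{1167}{46}\right)} = - \frac{1}{94 \left(\frac{13}{20} - \frac{1167}{46}\right)} = - \frac{1}{94 \left(- \frac{11371}{460}\right)} = \left(- \frac{1}{94}\right) \left(- \frac{460}{11371}\right) = \frac{230}{534437}$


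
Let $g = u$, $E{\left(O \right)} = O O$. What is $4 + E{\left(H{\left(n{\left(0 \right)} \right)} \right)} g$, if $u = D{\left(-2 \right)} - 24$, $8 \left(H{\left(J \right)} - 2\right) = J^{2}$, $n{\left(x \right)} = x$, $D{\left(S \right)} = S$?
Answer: $-100$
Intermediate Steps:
$H{\left(J \right)} = 2 + \frac{J^{2}}{8}$
$E{\left(O \right)} = O^{2}$
$u = -26$ ($u = -2 - 24 = -26$)
$g = -26$
$4 + E{\left(H{\left(n{\left(0 \right)} \right)} \right)} g = 4 + \left(2 + \frac{0^{2}}{8}\right)^{2} \left(-26\right) = 4 + \left(2 + \frac{1}{8} \cdot 0\right)^{2} \left(-26\right) = 4 + \left(2 + 0\right)^{2} \left(-26\right) = 4 + 2^{2} \left(-26\right) = 4 + 4 \left(-26\right) = 4 - 104 = -100$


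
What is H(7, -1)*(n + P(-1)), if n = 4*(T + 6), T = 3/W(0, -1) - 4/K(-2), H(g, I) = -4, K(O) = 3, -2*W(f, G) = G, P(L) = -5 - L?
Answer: -464/3 ≈ -154.67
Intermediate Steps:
W(f, G) = -G/2
T = 14/3 (T = 3/((-½*(-1))) - 4/3 = 3/(½) - 4*⅓ = 3*2 - 4/3 = 6 - 4/3 = 14/3 ≈ 4.6667)
n = 128/3 (n = 4*(14/3 + 6) = 4*(32/3) = 128/3 ≈ 42.667)
H(7, -1)*(n + P(-1)) = -4*(128/3 + (-5 - 1*(-1))) = -4*(128/3 + (-5 + 1)) = -4*(128/3 - 4) = -4*116/3 = -464/3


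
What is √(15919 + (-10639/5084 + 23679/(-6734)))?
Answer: √1165735600255392257/8558914 ≈ 126.15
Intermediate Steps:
√(15919 + (-10639/5084 + 23679/(-6734))) = √(15919 + (-10639*1/5084 + 23679*(-1/6734))) = √(15919 + (-10639/5084 - 23679/6734)) = √(15919 - 96013531/17117828) = √(272402690401/17117828) = √1165735600255392257/8558914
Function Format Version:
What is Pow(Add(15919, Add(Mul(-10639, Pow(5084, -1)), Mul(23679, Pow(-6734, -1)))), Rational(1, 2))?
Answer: Mul(Rational(1, 8558914), Pow(1165735600255392257, Rational(1, 2))) ≈ 126.15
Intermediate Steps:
Pow(Add(15919, Add(Mul(-10639, Pow(5084, -1)), Mul(23679, Pow(-6734, -1)))), Rational(1, 2)) = Pow(Add(15919, Add(Mul(-10639, Rational(1, 5084)), Mul(23679, Rational(-1, 6734)))), Rational(1, 2)) = Pow(Add(15919, Add(Rational(-10639, 5084), Rational(-23679, 6734))), Rational(1, 2)) = Pow(Add(15919, Rational(-96013531, 17117828)), Rational(1, 2)) = Pow(Rational(272402690401, 17117828), Rational(1, 2)) = Mul(Rational(1, 8558914), Pow(1165735600255392257, Rational(1, 2)))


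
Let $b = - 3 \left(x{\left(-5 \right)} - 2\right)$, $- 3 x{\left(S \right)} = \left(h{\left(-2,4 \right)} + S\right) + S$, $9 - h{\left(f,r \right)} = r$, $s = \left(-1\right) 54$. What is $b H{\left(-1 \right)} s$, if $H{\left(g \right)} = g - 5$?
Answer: $324$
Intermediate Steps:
$H{\left(g \right)} = -5 + g$ ($H{\left(g \right)} = g - 5 = -5 + g$)
$s = -54$
$h{\left(f,r \right)} = 9 - r$
$x{\left(S \right)} = - \frac{5}{3} - \frac{2 S}{3}$ ($x{\left(S \right)} = - \frac{\left(\left(9 - 4\right) + S\right) + S}{3} = - \frac{\left(5 + S\right) + S}{3} = - \frac{5 + 2 S}{3} = - \frac{5}{3} - \frac{2 S}{3}$)
$b = 1$ ($b = - 3 \left(\left(- \frac{5}{3} - - \frac{10}{3}\right) - 2\right) = - 3 \left(\left(- \frac{5}{3} + \frac{10}{3}\right) - 2\right) = - 3 \left(\frac{5}{3} - 2\right) = \left(-3\right) \left(- \frac{1}{3}\right) = 1$)
$b H{\left(-1 \right)} s = 1 \left(-5 - 1\right) \left(-54\right) = 1 \left(-6\right) \left(-54\right) = \left(-6\right) \left(-54\right) = 324$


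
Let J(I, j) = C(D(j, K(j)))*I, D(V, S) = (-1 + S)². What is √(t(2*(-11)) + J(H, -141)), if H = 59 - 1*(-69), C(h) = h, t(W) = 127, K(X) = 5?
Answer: 5*√87 ≈ 46.637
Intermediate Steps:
H = 128 (H = 59 + 69 = 128)
J(I, j) = 16*I (J(I, j) = (-1 + 5)²*I = 4²*I = 16*I)
√(t(2*(-11)) + J(H, -141)) = √(127 + 16*128) = √(127 + 2048) = √2175 = 5*√87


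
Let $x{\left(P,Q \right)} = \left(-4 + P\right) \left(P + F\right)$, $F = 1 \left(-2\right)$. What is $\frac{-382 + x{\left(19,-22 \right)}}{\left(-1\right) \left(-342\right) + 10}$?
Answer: $- \frac{127}{352} \approx -0.3608$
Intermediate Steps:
$F = -2$
$x{\left(P,Q \right)} = \left(-4 + P\right) \left(-2 + P\right)$ ($x{\left(P,Q \right)} = \left(-4 + P\right) \left(P - 2\right) = \left(-4 + P\right) \left(-2 + P\right)$)
$\frac{-382 + x{\left(19,-22 \right)}}{\left(-1\right) \left(-342\right) + 10} = \frac{-382 + \left(8 + 19^{2} - 114\right)}{\left(-1\right) \left(-342\right) + 10} = \frac{-382 + \left(8 + 361 - 114\right)}{342 + 10} = \frac{-382 + 255}{352} = \left(-127\right) \frac{1}{352} = - \frac{127}{352}$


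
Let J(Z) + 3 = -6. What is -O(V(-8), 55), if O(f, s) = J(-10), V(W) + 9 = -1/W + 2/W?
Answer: 9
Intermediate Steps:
J(Z) = -9 (J(Z) = -3 - 6 = -9)
V(W) = -9 + 1/W (V(W) = -9 + (-1/W + 2/W) = -9 + 1/W)
O(f, s) = -9
-O(V(-8), 55) = -1*(-9) = 9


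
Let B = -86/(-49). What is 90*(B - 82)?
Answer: -353880/49 ≈ -7222.0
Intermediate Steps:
B = 86/49 (B = -86*(-1/49) = 86/49 ≈ 1.7551)
90*(B - 82) = 90*(86/49 - 82) = 90*(-3932/49) = -353880/49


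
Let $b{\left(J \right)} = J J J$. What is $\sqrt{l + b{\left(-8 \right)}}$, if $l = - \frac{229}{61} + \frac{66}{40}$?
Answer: $\frac{i \sqrt{191298135}}{610} \approx 22.674 i$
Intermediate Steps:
$b{\left(J \right)} = J^{3}$ ($b{\left(J \right)} = J^{2} J = J^{3}$)
$l = - \frac{2567}{1220}$ ($l = \left(-229\right) \frac{1}{61} + 66 \cdot \frac{1}{40} = - \frac{229}{61} + \frac{33}{20} = - \frac{2567}{1220} \approx -2.1041$)
$\sqrt{l + b{\left(-8 \right)}} = \sqrt{- \frac{2567}{1220} + \left(-8\right)^{3}} = \sqrt{- \frac{2567}{1220} - 512} = \sqrt{- \frac{627207}{1220}} = \frac{i \sqrt{191298135}}{610}$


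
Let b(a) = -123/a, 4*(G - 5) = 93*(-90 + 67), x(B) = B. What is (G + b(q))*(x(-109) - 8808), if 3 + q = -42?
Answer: 281964457/60 ≈ 4.6994e+6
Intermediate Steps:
G = -2119/4 (G = 5 + (93*(-90 + 67))/4 = 5 + (93*(-23))/4 = 5 + (¼)*(-2139) = 5 - 2139/4 = -2119/4 ≈ -529.75)
q = -45 (q = -3 - 42 = -45)
(G + b(q))*(x(-109) - 8808) = (-2119/4 - 123/(-45))*(-109 - 8808) = (-2119/4 - 123*(-1/45))*(-8917) = (-2119/4 + 41/15)*(-8917) = -31621/60*(-8917) = 281964457/60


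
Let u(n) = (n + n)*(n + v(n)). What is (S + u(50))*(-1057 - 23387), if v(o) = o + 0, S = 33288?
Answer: -1058131872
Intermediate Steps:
v(o) = o
u(n) = 4*n² (u(n) = (n + n)*(n + n) = (2*n)*(2*n) = 4*n²)
(S + u(50))*(-1057 - 23387) = (33288 + 4*50²)*(-1057 - 23387) = (33288 + 4*2500)*(-24444) = (33288 + 10000)*(-24444) = 43288*(-24444) = -1058131872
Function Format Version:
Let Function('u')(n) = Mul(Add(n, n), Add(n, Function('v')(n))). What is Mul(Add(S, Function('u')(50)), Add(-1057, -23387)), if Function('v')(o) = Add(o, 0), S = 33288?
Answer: -1058131872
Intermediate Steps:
Function('v')(o) = o
Function('u')(n) = Mul(4, Pow(n, 2)) (Function('u')(n) = Mul(Add(n, n), Add(n, n)) = Mul(Mul(2, n), Mul(2, n)) = Mul(4, Pow(n, 2)))
Mul(Add(S, Function('u')(50)), Add(-1057, -23387)) = Mul(Add(33288, Mul(4, Pow(50, 2))), Add(-1057, -23387)) = Mul(Add(33288, Mul(4, 2500)), -24444) = Mul(Add(33288, 10000), -24444) = Mul(43288, -24444) = -1058131872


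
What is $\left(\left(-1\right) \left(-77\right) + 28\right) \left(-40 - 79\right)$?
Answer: $-12495$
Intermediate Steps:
$\left(\left(-1\right) \left(-77\right) + 28\right) \left(-40 - 79\right) = \left(77 + 28\right) \left(-119\right) = 105 \left(-119\right) = -12495$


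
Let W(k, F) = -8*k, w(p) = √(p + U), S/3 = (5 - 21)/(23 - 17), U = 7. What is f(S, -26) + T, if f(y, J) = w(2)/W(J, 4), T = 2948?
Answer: 613187/208 ≈ 2948.0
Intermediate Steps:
S = -8 (S = 3*((5 - 21)/(23 - 17)) = 3*(-16/6) = 3*(-16*⅙) = 3*(-8/3) = -8)
w(p) = √(7 + p) (w(p) = √(p + 7) = √(7 + p))
f(y, J) = -3/(8*J) (f(y, J) = √(7 + 2)/((-8*J)) = √9*(-1/(8*J)) = 3*(-1/(8*J)) = -3/(8*J))
f(S, -26) + T = -3/8/(-26) + 2948 = -3/8*(-1/26) + 2948 = 3/208 + 2948 = 613187/208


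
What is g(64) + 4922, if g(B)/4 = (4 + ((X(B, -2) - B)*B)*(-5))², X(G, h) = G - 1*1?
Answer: 424826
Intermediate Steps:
X(G, h) = -1 + G (X(G, h) = G - 1 = -1 + G)
g(B) = 4*(4 + 5*B)² (g(B) = 4*(4 + (((-1 + B) - B)*B)*(-5))² = 4*(4 - B*(-5))² = 4*(4 + 5*B)²)
g(64) + 4922 = (64 + 100*64² + 160*64) + 4922 = (64 + 100*4096 + 10240) + 4922 = (64 + 409600 + 10240) + 4922 = 419904 + 4922 = 424826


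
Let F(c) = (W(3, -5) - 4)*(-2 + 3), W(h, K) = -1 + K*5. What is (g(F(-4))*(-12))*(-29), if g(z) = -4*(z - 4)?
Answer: 47328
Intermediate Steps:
W(h, K) = -1 + 5*K
F(c) = -30 (F(c) = ((-1 + 5*(-5)) - 4)*(-2 + 3) = ((-1 - 25) - 4)*1 = (-26 - 4)*1 = -30*1 = -30)
g(z) = 16 - 4*z (g(z) = -4*(-4 + z) = 16 - 4*z)
(g(F(-4))*(-12))*(-29) = ((16 - 4*(-30))*(-12))*(-29) = ((16 + 120)*(-12))*(-29) = (136*(-12))*(-29) = -1632*(-29) = 47328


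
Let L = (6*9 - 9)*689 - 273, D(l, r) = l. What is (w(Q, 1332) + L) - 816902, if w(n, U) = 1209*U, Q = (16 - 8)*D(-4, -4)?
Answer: 824218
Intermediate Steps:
L = 30732 (L = (54 - 9)*689 - 273 = 45*689 - 273 = 31005 - 273 = 30732)
Q = -32 (Q = (16 - 8)*(-4) = 8*(-4) = -32)
(w(Q, 1332) + L) - 816902 = (1209*1332 + 30732) - 816902 = (1610388 + 30732) - 816902 = 1641120 - 816902 = 824218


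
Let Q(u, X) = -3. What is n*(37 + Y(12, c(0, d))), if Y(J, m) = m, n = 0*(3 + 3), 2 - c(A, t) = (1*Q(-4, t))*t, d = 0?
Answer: 0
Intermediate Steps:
c(A, t) = 2 + 3*t (c(A, t) = 2 - 1*(-3)*t = 2 - (-3)*t = 2 + 3*t)
n = 0 (n = 0*6 = 0)
n*(37 + Y(12, c(0, d))) = 0*(37 + (2 + 3*0)) = 0*(37 + (2 + 0)) = 0*(37 + 2) = 0*39 = 0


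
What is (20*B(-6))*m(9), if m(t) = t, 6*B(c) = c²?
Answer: 1080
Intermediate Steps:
B(c) = c²/6
(20*B(-6))*m(9) = (20*((⅙)*(-6)²))*9 = (20*((⅙)*36))*9 = (20*6)*9 = 120*9 = 1080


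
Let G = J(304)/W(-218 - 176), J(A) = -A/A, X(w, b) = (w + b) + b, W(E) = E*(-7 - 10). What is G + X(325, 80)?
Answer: 3248529/6698 ≈ 485.00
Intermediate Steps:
W(E) = -17*E (W(E) = E*(-17) = -17*E)
X(w, b) = w + 2*b (X(w, b) = (b + w) + b = w + 2*b)
J(A) = -1 (J(A) = -1*1 = -1)
G = -1/6698 (G = -1/((-17*(-218 - 176))) = -1/((-17*(-394))) = -1/6698 ≈ -0.00014930)
G + X(325, 80) = -1/6698 + (325 + 2*80) = -1/6698 + (325 + 160) = -1/6698 + 485 = 3248529/6698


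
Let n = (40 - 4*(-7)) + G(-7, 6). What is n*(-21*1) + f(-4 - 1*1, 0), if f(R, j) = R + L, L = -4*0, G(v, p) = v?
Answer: -1286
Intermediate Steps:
L = 0
n = 61 (n = (40 - 4*(-7)) - 7 = (40 + 28) - 7 = 68 - 7 = 61)
f(R, j) = R (f(R, j) = R + 0 = R)
n*(-21*1) + f(-4 - 1*1, 0) = 61*(-21*1) + (-4 - 1*1) = 61*(-21) + (-4 - 1) = -1281 - 5 = -1286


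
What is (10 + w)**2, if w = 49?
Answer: 3481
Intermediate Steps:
(10 + w)**2 = (10 + 49)**2 = 59**2 = 3481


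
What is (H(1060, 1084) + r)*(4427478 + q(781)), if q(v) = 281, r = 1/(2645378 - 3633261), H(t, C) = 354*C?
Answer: 1678502647696352233/987883 ≈ 1.6991e+12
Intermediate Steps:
r = -1/987883 (r = 1/(-987883) = -1/987883 ≈ -1.0123e-6)
(H(1060, 1084) + r)*(4427478 + q(781)) = (354*1084 - 1/987883)*(4427478 + 281) = (383736 - 1/987883)*4427759 = (379086270887/987883)*4427759 = 1678502647696352233/987883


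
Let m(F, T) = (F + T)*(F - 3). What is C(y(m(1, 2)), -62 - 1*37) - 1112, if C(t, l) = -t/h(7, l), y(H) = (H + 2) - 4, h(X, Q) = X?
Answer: -7776/7 ≈ -1110.9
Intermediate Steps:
m(F, T) = (-3 + F)*(F + T) (m(F, T) = (F + T)*(-3 + F) = (-3 + F)*(F + T))
y(H) = -2 + H (y(H) = (2 + H) - 4 = -2 + H)
C(t, l) = -t/7
C(y(m(1, 2)), -62 - 1*37) - 1112 = -(-2 + (1² - 3*1 - 3*2 + 1*2))/7 - 1112 = -(-2 + (1 - 3 - 6 + 2))/7 - 1112 = -(-2 - 6)/7 - 1112 = -⅐*(-8) - 1112 = 8/7 - 1112 = -7776/7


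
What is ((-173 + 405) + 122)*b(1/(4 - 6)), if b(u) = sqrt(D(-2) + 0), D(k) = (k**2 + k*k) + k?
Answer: 354*sqrt(6) ≈ 867.12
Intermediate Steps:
D(k) = k + 2*k**2 (D(k) = (k**2 + k**2) + k = 2*k**2 + k = k + 2*k**2)
b(u) = sqrt(6) (b(u) = sqrt(-2*(1 + 2*(-2)) + 0) = sqrt(-2*(1 - 4) + 0) = sqrt(-2*(-3) + 0) = sqrt(6 + 0) = sqrt(6))
((-173 + 405) + 122)*b(1/(4 - 6)) = ((-173 + 405) + 122)*sqrt(6) = (232 + 122)*sqrt(6) = 354*sqrt(6)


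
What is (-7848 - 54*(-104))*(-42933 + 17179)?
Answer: 57482928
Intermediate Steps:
(-7848 - 54*(-104))*(-42933 + 17179) = (-7848 + 5616)*(-25754) = -2232*(-25754) = 57482928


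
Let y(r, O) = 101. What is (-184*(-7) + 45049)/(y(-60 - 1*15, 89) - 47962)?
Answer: -46337/47861 ≈ -0.96816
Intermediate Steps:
(-184*(-7) + 45049)/(y(-60 - 1*15, 89) - 47962) = (-184*(-7) + 45049)/(101 - 47962) = (1288 + 45049)/(-47861) = 46337*(-1/47861) = -46337/47861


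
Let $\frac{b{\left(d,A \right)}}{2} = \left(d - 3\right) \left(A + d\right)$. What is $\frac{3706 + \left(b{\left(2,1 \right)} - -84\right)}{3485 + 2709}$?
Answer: $\frac{1892}{3097} \approx 0.61091$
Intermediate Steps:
$b{\left(d,A \right)} = 2 \left(-3 + d\right) \left(A + d\right)$ ($b{\left(d,A \right)} = 2 \left(d - 3\right) \left(A + d\right) = 2 \left(-3 + d\right) \left(A + d\right)$)
$\frac{3706 + \left(b{\left(2,1 \right)} - -84\right)}{3485 + 2709} = \frac{3706 + \left(\left(\left(-6\right) 1 - 12 + 2 \cdot 2^{2} + 2 \cdot 1 \cdot 2\right) - -84\right)}{3485 + 2709} = \frac{3706 + \left(\left(-6 - 12 + 2 \cdot 4 + 4\right) + 84\right)}{6194} = \left(3706 + \left(\left(-6 - 12 + 8 + 4\right) + 84\right)\right) \frac{1}{6194} = \left(3706 + \left(-6 + 84\right)\right) \frac{1}{6194} = \left(3706 + 78\right) \frac{1}{6194} = 3784 \cdot \frac{1}{6194} = \frac{1892}{3097}$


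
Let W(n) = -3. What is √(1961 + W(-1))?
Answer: √1958 ≈ 44.249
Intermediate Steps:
√(1961 + W(-1)) = √(1961 - 3) = √1958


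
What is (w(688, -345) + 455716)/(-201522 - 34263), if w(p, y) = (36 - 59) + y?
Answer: -455348/235785 ≈ -1.9312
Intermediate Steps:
w(p, y) = -23 + y
(w(688, -345) + 455716)/(-201522 - 34263) = ((-23 - 345) + 455716)/(-201522 - 34263) = (-368 + 455716)/(-235785) = 455348*(-1/235785) = -455348/235785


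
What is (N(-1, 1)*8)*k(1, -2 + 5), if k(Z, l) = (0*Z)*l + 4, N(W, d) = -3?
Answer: -96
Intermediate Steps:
k(Z, l) = 4 (k(Z, l) = 0*l + 4 = 0 + 4 = 4)
(N(-1, 1)*8)*k(1, -2 + 5) = -3*8*4 = -24*4 = -96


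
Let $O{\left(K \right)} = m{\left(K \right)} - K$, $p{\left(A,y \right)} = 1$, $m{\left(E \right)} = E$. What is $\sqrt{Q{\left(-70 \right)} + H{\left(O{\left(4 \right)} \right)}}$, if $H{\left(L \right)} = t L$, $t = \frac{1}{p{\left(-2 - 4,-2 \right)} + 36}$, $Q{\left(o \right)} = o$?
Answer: $i \sqrt{70} \approx 8.3666 i$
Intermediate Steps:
$O{\left(K \right)} = 0$ ($O{\left(K \right)} = K - K = 0$)
$t = \frac{1}{37}$ ($t = \frac{1}{1 + 36} = \frac{1}{37} \approx 0.027027$)
$H{\left(L \right)} = \frac{L}{37}$
$\sqrt{Q{\left(-70 \right)} + H{\left(O{\left(4 \right)} \right)}} = \sqrt{-70 + \frac{1}{37} \cdot 0} = \sqrt{-70 + 0} = \sqrt{-70} = i \sqrt{70}$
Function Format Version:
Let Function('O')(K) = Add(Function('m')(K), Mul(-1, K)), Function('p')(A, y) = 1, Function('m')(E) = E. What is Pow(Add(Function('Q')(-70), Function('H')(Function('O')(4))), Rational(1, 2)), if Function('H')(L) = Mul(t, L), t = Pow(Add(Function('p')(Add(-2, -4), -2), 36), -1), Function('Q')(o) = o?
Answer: Mul(I, Pow(70, Rational(1, 2))) ≈ Mul(8.3666, I)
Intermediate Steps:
Function('O')(K) = 0 (Function('O')(K) = Add(K, Mul(-1, K)) = 0)
t = Rational(1, 37) (t = Pow(Add(1, 36), -1) = Pow(37, -1) = Rational(1, 37) ≈ 0.027027)
Function('H')(L) = Mul(Rational(1, 37), L)
Pow(Add(Function('Q')(-70), Function('H')(Function('O')(4))), Rational(1, 2)) = Pow(Add(-70, Mul(Rational(1, 37), 0)), Rational(1, 2)) = Pow(Add(-70, 0), Rational(1, 2)) = Pow(-70, Rational(1, 2)) = Mul(I, Pow(70, Rational(1, 2)))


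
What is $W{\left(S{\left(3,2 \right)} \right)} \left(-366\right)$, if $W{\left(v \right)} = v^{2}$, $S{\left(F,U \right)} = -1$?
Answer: $-366$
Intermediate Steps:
$W{\left(S{\left(3,2 \right)} \right)} \left(-366\right) = \left(-1\right)^{2} \left(-366\right) = 1 \left(-366\right) = -366$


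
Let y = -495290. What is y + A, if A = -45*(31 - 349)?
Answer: -480980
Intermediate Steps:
A = 14310 (A = -45*(-318) = 14310)
y + A = -495290 + 14310 = -480980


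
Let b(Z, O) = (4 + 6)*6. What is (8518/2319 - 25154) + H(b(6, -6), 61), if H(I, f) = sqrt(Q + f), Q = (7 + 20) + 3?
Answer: -58323608/2319 + sqrt(91) ≈ -25141.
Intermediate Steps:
b(Z, O) = 60 (b(Z, O) = 10*6 = 60)
Q = 30 (Q = 27 + 3 = 30)
H(I, f) = sqrt(30 + f)
(8518/2319 - 25154) + H(b(6, -6), 61) = (8518/2319 - 25154) + sqrt(30 + 61) = (8518*(1/2319) - 25154) + sqrt(91) = (8518/2319 - 25154) + sqrt(91) = -58323608/2319 + sqrt(91)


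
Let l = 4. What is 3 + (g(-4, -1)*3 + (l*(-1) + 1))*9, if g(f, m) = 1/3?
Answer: -15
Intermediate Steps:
g(f, m) = ⅓
3 + (g(-4, -1)*3 + (l*(-1) + 1))*9 = 3 + ((⅓)*3 + (4*(-1) + 1))*9 = 3 + (1 + (-4 + 1))*9 = 3 + (1 - 3)*9 = 3 - 2*9 = 3 - 18 = -15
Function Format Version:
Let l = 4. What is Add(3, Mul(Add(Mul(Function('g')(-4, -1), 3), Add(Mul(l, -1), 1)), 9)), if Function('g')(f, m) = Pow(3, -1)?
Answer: -15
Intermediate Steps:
Function('g')(f, m) = Rational(1, 3)
Add(3, Mul(Add(Mul(Function('g')(-4, -1), 3), Add(Mul(l, -1), 1)), 9)) = Add(3, Mul(Add(Mul(Rational(1, 3), 3), Add(Mul(4, -1), 1)), 9)) = Add(3, Mul(Add(1, Add(-4, 1)), 9)) = Add(3, Mul(Add(1, -3), 9)) = Add(3, Mul(-2, 9)) = Add(3, -18) = -15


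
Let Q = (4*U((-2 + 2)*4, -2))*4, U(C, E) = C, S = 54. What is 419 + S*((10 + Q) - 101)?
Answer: -4495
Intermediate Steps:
Q = 0 (Q = (4*((-2 + 2)*4))*4 = (4*(0*4))*4 = (4*0)*4 = 0*4 = 0)
419 + S*((10 + Q) - 101) = 419 + 54*((10 + 0) - 101) = 419 + 54*(10 - 101) = 419 + 54*(-91) = 419 - 4914 = -4495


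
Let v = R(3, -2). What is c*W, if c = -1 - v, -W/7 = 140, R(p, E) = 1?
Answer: 1960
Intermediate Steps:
W = -980 (W = -7*140 = -980)
v = 1
c = -2 (c = -1 - 1*1 = -1 - 1 = -2)
c*W = -2*(-980) = 1960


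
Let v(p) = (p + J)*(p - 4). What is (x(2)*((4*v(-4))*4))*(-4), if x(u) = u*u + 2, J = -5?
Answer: -27648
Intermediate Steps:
v(p) = (-5 + p)*(-4 + p) (v(p) = (p - 5)*(p - 4) = (-5 + p)*(-4 + p))
x(u) = 2 + u**2 (x(u) = u**2 + 2 = 2 + u**2)
(x(2)*((4*v(-4))*4))*(-4) = ((2 + 2**2)*((4*(20 + (-4)**2 - 9*(-4)))*4))*(-4) = ((2 + 4)*((4*(20 + 16 + 36))*4))*(-4) = (6*((4*72)*4))*(-4) = (6*(288*4))*(-4) = (6*1152)*(-4) = 6912*(-4) = -27648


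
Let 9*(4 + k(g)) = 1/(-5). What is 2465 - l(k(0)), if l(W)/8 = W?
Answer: 112373/45 ≈ 2497.2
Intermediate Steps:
k(g) = -181/45 (k(g) = -4 + (⅑)/(-5) = -4 + (⅑)*(-⅕) = -4 - 1/45 = -181/45)
l(W) = 8*W
2465 - l(k(0)) = 2465 - 8*(-181)/45 = 2465 - 1*(-1448/45) = 2465 + 1448/45 = 112373/45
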